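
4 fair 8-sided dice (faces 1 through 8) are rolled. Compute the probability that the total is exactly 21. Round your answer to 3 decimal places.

0.069

There are 8^4 = 4096 equally likely outcomes.
The number of ordered 4-tuples from {1,…,8} summing to 21 is 284.
P(sum = 21) = 284/4096 = 71/1024 ≈ 0.069.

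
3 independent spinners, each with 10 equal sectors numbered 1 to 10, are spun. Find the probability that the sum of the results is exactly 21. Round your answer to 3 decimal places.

There are 10^3 = 1000 equally likely outcomes.
The number of ordered 3-tuples from {1,…,10} summing to 21 is 55.
P(sum = 21) = 55/1000 = 11/200 ≈ 0.055.

0.055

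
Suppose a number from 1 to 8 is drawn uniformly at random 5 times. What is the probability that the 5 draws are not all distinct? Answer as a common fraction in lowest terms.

P(all 5 different) = 8/8 · 7/8 · ··· · 4/8 = 105/512.
P(at least two equal) = 1 − 105/512 = 407/512.

407/512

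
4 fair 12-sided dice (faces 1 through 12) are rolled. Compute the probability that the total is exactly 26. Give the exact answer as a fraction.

There are 12^4 = 20736 equally likely outcomes.
The number of ordered 4-tuples from {1,…,12} summing to 26 is 1156.
P(sum = 26) = 1156/20736 = 289/5184.

289/5184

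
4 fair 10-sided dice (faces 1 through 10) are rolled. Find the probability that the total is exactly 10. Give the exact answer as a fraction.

21/2500

There are 10^4 = 10000 equally likely outcomes.
The number of ordered 4-tuples from {1,…,10} summing to 10 is 84.
P(sum = 10) = 84/10000 = 21/2500.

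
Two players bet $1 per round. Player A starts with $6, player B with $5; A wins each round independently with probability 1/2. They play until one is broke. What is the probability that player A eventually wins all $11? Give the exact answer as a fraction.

With a fair step, P(i) = ½P(i−1) + ½P(i+1) with P(0)=0, P(11)=1 has the linear solution P(i) = i/11.
P(6) = 6/11.

6/11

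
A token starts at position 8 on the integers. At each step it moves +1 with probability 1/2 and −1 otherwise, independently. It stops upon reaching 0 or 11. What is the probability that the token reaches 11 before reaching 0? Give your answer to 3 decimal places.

With a fair step, P(i) = ½P(i−1) + ½P(i+1) with P(0)=0, P(11)=1 has the linear solution P(i) = i/11.
P(8) = 8/11 ≈ 0.727.

0.727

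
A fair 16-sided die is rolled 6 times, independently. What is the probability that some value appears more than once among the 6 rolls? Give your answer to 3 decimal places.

P(all 6 different) = 16/16 · 15/16 · ··· · 11/16 ≈ 0.344.
P(at least two equal) = 1 − 0.344 = 0.656.

0.656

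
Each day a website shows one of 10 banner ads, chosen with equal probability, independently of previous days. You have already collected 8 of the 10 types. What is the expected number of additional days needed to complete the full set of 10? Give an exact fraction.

15

Starting from 8 distinct types, each trial gives a new one with probability (10−i)/10 when i types are held, so the wait for the next new type is 10/(10−i).
E = 10/2 + 10/1 = 15.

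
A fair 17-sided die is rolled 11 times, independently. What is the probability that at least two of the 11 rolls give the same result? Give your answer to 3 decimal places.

P(all 11 different) = 17/17 · 16/17 · ··· · 7/17 ≈ 0.014.
P(at least two equal) = 1 − 0.014 = 0.986.

0.986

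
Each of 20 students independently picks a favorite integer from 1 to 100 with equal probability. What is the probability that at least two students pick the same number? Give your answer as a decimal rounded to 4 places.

0.8696

It's easier to compute the probability that all 20 are distinct.
P(all distinct) = 100/100 · 99/100 · ··· · 81/100 ≈ 0.1304.
So the probability of at least one match is 1 − 0.1304 = 0.8696.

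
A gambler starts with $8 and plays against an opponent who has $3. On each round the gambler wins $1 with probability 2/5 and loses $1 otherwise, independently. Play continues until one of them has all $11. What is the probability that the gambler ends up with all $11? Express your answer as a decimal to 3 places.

Let r = q/p = (3/5)/(2/5) = 3/2. The recurrence P(i) = p·P(i+1) + q·P(i−1) with P(0)=0, P(11)=1 gives P(i) = (1 − r^i)/(1 − r^11).
P(8) = (1 − (3/2)^8) / (1 − (3/2)^11) = 50440/175099 ≈ 0.288.

0.288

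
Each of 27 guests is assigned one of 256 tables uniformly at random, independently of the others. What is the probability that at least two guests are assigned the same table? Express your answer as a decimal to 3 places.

It's easier to compute the probability that all 27 are distinct.
P(all distinct) = 256/256 · 255/256 · ··· · 230/256 ≈ 0.241.
So the probability of at least one match is 1 − 0.241 = 0.759.

0.759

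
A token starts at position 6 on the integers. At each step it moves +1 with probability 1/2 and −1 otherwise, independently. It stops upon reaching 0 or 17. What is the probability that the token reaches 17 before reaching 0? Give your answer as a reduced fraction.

With a fair step, P(i) = ½P(i−1) + ½P(i+1) with P(0)=0, P(17)=1 has the linear solution P(i) = i/17.
P(6) = 6/17.

6/17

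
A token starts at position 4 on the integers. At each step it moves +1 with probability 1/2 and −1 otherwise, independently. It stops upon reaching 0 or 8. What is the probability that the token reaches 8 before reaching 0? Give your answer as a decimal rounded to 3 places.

0.500

With a fair step, P(i) = ½P(i−1) + ½P(i+1) with P(0)=0, P(8)=1 has the linear solution P(i) = i/8.
P(4) = 4/8 = 1/2 ≈ 0.500.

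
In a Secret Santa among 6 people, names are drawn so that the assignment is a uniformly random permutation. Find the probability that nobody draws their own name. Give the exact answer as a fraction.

53/144

This is the derangement probability: permutations of 6 with no fixed point.
D(6) = 6! · (1 − 1/1! + 1/2! − ··· + (−1)^6/6!) = 265.
P = 265/720 = 53/144.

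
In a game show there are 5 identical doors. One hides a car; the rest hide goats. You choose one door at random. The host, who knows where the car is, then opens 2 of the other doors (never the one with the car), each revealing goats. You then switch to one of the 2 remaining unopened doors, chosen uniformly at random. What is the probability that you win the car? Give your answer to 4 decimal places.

0.4000

Your original door holds the car with probability 1/5, so the other 4 collectively hold it with probability 4/5.
The host can always find 2 empty doors to open, so the reveals don't change that 4/5; it is now spread over the 2 remaining unopened doors.
P(win by switching) = (4/5) · (1/2) = 2/5 ≈ 0.4000.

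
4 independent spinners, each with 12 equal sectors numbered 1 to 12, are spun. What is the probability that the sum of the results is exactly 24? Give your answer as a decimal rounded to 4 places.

There are 12^4 = 20736 equally likely outcomes.
The number of ordered 4-tuples from {1,…,12} summing to 24 is 1111.
P(sum = 24) = 1111/20736 ≈ 0.0536.

0.0536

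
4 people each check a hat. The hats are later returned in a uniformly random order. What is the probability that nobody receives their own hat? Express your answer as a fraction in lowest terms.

3/8

This is the derangement probability: permutations of 4 with no fixed point.
D(4) = 4! · (1 − 1/1! + 1/2! − ··· + (−1)^4/4!) = 9.
P = 9/24 = 3/8.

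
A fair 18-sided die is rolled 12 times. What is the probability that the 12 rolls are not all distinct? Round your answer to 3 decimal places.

0.992

P(all 12 different) = 18/18 · 17/18 · ··· · 7/18 ≈ 0.008.
P(at least two equal) = 1 − 0.008 = 0.992.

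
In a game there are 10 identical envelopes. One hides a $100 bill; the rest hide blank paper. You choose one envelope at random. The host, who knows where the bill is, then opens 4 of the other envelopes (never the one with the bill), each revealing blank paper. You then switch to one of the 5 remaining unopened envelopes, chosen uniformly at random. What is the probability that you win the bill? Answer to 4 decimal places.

0.1800

Your original envelope holds the bill with probability 1/10, so the other 9 collectively hold it with probability 9/10.
The host can always find 4 empty envelopes to open, so the reveals don't change that 9/10; it is now spread over the 5 remaining unopened envelopes.
P(win by switching) = (9/10) · (1/5) = 9/50 ≈ 0.1800.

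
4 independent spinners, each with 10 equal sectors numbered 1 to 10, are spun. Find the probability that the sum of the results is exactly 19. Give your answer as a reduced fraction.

There are 10^4 = 10000 equally likely outcomes.
The number of ordered 4-tuples from {1,…,10} summing to 19 is 592.
P(sum = 19) = 592/10000 = 37/625.

37/625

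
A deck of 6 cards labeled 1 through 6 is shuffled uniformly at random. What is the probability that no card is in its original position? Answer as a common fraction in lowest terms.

This is the derangement probability: permutations of 6 with no fixed point.
D(6) = 6! · (1 − 1/1! + 1/2! − ··· + (−1)^6/6!) = 265.
P = 265/720 = 53/144.

53/144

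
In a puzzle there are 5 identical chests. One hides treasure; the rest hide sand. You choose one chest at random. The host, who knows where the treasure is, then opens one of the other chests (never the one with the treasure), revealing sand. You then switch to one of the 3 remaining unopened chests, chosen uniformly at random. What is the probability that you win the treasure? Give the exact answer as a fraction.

4/15

Your original chest holds the treasure with probability 1/5, so the other 4 collectively hold it with probability 4/5.
The host can always find an empty chest to open, so this doesn't change that 4/5; it is now spread over the 3 remaining unopened chests.
P(win by switching) = (4/5) · (1/3) = 4/15.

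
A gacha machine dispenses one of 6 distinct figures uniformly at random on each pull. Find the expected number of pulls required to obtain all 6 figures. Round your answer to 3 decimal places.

14.700

After i distinct types are collected, each trial gives a new one with probability (6−i)/6, so the expected wait for the next new type is 6/(6−i).
E = 6/6 + 6/5 + 6/4 + 6/3 + 6/2 + 6/1 = 147/10 ≈ 14.700.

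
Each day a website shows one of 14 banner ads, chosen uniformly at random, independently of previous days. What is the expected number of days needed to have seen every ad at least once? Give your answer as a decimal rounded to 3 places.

45.522

After i distinct types are collected, each trial gives a new one with probability (14−i)/14, so the expected wait for the next new type is 14/(14−i).
E = 14/14 + 14/13 + 14/12 + 14/11 + 14/10 + 14/9 + 14/8 + 14/7 + 14/6 + 14/5 + 14/4 + 14/3 + 14/2 + 14/1 = 1171733/25740 ≈ 45.522.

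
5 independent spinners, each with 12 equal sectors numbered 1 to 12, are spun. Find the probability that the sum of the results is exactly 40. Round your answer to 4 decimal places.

There are 12^5 = 248832 equally likely outcomes.
The number of ordered 5-tuples from {1,…,12} summing to 40 is 8151.
P(sum = 40) = 8151/248832 = 2717/82944 ≈ 0.0328.

0.0328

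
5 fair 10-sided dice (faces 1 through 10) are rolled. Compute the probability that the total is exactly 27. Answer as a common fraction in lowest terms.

There are 10^5 = 100000 equally likely outcomes.
The number of ordered 5-tuples from {1,…,10} summing to 27 is 6000.
P(sum = 27) = 6000/100000 = 3/50.

3/50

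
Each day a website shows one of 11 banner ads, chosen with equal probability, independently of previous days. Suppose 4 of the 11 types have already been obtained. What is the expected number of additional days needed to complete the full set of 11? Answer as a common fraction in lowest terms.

Starting from 4 distinct types, each trial gives a new one with probability (11−i)/11 when i types are held, so the wait for the next new type is 11/(11−i).
E = 11/7 + 11/6 + 11/5 + 11/4 + 11/3 + 11/2 + 11/1 = 3993/140.

3993/140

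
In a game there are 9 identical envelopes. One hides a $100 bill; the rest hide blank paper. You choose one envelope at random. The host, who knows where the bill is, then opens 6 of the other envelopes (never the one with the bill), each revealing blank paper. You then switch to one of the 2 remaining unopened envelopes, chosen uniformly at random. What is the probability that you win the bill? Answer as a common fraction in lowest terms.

4/9

Your original envelope holds the bill with probability 1/9, so the other 8 collectively hold it with probability 8/9.
The host can always find 6 empty envelopes to open, so the reveals don't change that 8/9; it is now spread over the 2 remaining unopened envelopes.
P(win by switching) = (8/9) · (1/2) = 4/9.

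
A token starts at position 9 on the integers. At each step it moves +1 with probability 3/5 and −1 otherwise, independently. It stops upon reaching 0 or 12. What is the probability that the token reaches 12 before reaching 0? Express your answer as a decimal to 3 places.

0.982

Let r = q/p = (2/5)/(3/5) = 2/3. The recurrence P(i) = p·P(i+1) + q·P(i−1) with P(0)=0, P(12)=1 gives P(i) = (1 − r^i)/(1 − r^12).
P(9) = (1 − (2/3)^9) / (1 − (2/3)^12) = 27243/27755 ≈ 0.982.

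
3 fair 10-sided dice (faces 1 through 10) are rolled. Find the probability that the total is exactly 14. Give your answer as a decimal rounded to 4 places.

There are 10^3 = 1000 equally likely outcomes.
The number of ordered 3-tuples from {1,…,10} summing to 14 is 69.
P(sum = 14) = 69/1000 ≈ 0.0690.

0.0690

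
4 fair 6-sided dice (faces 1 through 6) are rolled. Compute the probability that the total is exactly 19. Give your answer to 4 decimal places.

There are 6^4 = 1296 equally likely outcomes.
The number of ordered 4-tuples from {1,…,6} summing to 19 is 56.
P(sum = 19) = 56/1296 = 7/162 ≈ 0.0432.

0.0432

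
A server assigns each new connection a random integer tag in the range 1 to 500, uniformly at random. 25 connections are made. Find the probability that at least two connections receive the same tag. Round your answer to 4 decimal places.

It's easier to compute the probability that all 25 are distinct.
P(all distinct) = 500/500 · 499/500 · ··· · 476/500 ≈ 0.5433.
So the probability of at least one match is 1 − 0.5433 = 0.4567.

0.4567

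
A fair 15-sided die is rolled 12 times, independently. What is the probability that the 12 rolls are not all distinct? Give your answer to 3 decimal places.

0.998

P(all 12 different) = 15/15 · 14/15 · ··· · 4/15 ≈ 0.002.
P(at least two equal) = 1 − 0.002 = 0.998.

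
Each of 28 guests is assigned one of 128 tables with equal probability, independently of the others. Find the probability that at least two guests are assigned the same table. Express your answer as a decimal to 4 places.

0.9589

It's easier to compute the probability that all 28 are distinct.
P(all distinct) = 128/128 · 127/128 · ··· · 101/128 ≈ 0.0411.
So the probability of at least one match is 1 − 0.0411 = 0.9589.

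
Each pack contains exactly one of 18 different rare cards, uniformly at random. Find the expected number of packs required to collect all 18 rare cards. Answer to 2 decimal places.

62.91

After i distinct types are collected, each trial gives a new one with probability (18−i)/18, so the expected wait for the next new type is 18/(18−i).
E = 18/18 + 18/17 + 18/16 + 18/15 + 18/14 + 18/13 + 18/12 + 18/11 + 18/10 + 18/9 + 18/8 + 18/7 + 18/6 + 18/5 + 18/4 + 18/3 + 18/2 + 18/1 = 42822903/680680 ≈ 62.91.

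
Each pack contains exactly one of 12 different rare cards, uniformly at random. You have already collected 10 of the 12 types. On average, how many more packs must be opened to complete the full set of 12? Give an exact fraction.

18

Starting from 10 distinct types, each trial gives a new one with probability (12−i)/12 when i types are held, so the wait for the next new type is 12/(12−i).
E = 12/2 + 12/1 = 18.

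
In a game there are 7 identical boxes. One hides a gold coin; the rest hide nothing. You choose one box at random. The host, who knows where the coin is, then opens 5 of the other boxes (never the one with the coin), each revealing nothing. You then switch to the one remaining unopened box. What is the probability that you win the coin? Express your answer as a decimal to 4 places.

0.8571

Your original box holds the coin with probability 1/7, so the other 6 collectively hold it with probability 6/7.
The host can always find 5 empty boxes to open, so the reveals don't change that 6/7; it is now spread over the 1 remaining unopened box.
P(win by switching) = (6/7) · (1/1) = 6/7 ≈ 0.8571.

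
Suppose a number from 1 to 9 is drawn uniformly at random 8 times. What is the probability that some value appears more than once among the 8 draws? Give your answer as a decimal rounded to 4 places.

P(all 8 different) = 9/9 · 8/9 · ··· · 2/9 ≈ 0.0084.
P(at least two equal) = 1 − 0.0084 = 0.9916.

0.9916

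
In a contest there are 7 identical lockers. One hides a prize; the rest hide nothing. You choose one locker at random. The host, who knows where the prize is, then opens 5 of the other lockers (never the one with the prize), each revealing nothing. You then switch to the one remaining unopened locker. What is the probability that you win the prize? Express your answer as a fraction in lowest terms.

6/7

Your original locker holds the prize with probability 1/7, so the other 6 collectively hold it with probability 6/7.
The host can always find 5 empty lockers to open, so the reveals don't change that 6/7; it is now spread over the 1 remaining unopened locker.
P(win by switching) = (6/7) · (1/1) = 6/7.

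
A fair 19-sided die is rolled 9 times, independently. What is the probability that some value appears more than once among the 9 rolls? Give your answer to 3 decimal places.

0.896

P(all 9 different) = 19/19 · 18/19 · ··· · 11/19 ≈ 0.104.
P(at least two equal) = 1 − 0.104 = 0.896.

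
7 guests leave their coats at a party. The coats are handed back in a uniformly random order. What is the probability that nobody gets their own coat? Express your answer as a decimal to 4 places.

0.3679

This is the derangement probability: permutations of 7 with no fixed point.
D(7) = 7! · (1 − 1/1! + 1/2! − ··· + (−1)^7/7!) = 1854.
P = 1854/5040 = 103/280 ≈ 0.3679.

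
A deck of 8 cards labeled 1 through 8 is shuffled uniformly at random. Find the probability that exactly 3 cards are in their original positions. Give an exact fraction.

11/180

Choose which 3 of the 8 are fixed: C(8,3) = 56 ways.
The remaining 5 must have no fixed point: D(5) = 44.
P = 56·44/40320 = 11/180.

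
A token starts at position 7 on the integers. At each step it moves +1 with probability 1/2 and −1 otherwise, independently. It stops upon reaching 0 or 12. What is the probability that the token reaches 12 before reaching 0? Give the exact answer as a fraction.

7/12

With a fair step, P(i) = ½P(i−1) + ½P(i+1) with P(0)=0, P(12)=1 has the linear solution P(i) = i/12.
P(7) = 7/12.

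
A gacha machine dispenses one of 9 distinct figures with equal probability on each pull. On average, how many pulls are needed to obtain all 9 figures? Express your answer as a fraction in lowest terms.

7129/280

After i distinct types are collected, each trial gives a new one with probability (9−i)/9, so the expected wait for the next new type is 9/(9−i).
E = 9/9 + 9/8 + 9/7 + 9/6 + 9/5 + 9/4 + 9/3 + 9/2 + 9/1 = 7129/280.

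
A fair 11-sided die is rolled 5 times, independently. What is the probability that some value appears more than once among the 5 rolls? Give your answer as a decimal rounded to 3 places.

P(all 5 different) = 11/11 · 10/11 · ··· · 7/11 ≈ 0.344.
P(at least two equal) = 1 − 0.344 = 0.656.

0.656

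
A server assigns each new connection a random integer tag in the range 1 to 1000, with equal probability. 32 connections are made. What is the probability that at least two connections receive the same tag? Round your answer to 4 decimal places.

0.3943

It's easier to compute the probability that all 32 are distinct.
P(all distinct) = 1000/1000 · 999/1000 · ··· · 969/1000 ≈ 0.6057.
So the probability of at least one match is 1 − 0.6057 = 0.3943.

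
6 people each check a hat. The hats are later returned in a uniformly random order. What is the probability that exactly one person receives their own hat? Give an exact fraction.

Choose which one is fixed: C(6,1) = 6 ways.
The remaining 5 must have no fixed point: D(5) = 44.
P = 6·44/720 = 11/30.

11/30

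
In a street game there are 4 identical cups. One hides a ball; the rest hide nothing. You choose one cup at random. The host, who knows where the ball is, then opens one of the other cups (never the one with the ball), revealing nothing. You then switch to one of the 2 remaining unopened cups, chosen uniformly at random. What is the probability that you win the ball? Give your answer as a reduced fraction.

3/8

Your original cup holds the ball with probability 1/4, so the other 3 collectively hold it with probability 3/4.
The host can always find an empty cup to open, so this doesn't change that 3/4; it is now spread over the 2 remaining unopened cups.
P(win by switching) = (3/4) · (1/2) = 3/8.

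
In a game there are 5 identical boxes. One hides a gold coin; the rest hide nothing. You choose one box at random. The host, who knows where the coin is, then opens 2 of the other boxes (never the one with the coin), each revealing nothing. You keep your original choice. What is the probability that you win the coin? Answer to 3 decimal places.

0.200

The host can always open 2 empty boxes regardless of your choice, so the reveals give no information about your original box.
P(win by staying) = 1/5 ≈ 0.200.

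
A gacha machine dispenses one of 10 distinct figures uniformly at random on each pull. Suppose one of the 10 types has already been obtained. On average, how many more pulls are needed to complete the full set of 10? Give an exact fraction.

Starting from 1 distinct type, each trial gives a new one with probability (10−i)/10 when i types are held, so the wait for the next new type is 10/(10−i).
E = 10/9 + 10/8 + 10/7 + 10/6 + 10/5 + 10/4 + 10/3 + 10/2 + 10/1 = 7129/252.

7129/252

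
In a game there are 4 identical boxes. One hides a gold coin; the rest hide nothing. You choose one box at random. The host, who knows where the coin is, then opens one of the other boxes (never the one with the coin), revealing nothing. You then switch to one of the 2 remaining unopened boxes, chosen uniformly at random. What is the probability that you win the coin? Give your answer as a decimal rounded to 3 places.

0.375

Your original box holds the coin with probability 1/4, so the other 3 collectively hold it with probability 3/4.
The host can always find an empty box to open, so this doesn't change that 3/4; it is now spread over the 2 remaining unopened boxes.
P(win by switching) = (3/4) · (1/2) = 3/8 ≈ 0.375.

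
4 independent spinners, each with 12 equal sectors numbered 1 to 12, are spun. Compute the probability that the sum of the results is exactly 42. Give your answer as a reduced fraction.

There are 12^4 = 20736 equally likely outcomes.
The number of ordered 4-tuples from {1,…,12} summing to 42 is 84.
P(sum = 42) = 84/20736 = 7/1728.

7/1728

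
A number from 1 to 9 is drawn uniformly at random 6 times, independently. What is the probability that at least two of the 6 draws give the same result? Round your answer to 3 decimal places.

0.886

P(all 6 different) = 9/9 · 8/9 · ··· · 4/9 ≈ 0.114.
P(at least two equal) = 1 − 0.114 = 0.886.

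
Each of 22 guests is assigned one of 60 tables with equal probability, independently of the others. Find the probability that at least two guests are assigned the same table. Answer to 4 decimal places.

It's easier to compute the probability that all 22 are distinct.
P(all distinct) = 60/60 · 59/60 · ··· · 39/60 ≈ 0.0121.
So the probability of at least one match is 1 − 0.0121 = 0.9879.

0.9879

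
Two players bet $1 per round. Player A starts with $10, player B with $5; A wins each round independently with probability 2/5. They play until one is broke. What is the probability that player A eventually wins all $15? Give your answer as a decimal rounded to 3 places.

0.130

Let r = q/p = (3/5)/(2/5) = 3/2. The recurrence P(i) = p·P(i+1) + q·P(i−1) with P(0)=0, P(15)=1 gives P(i) = (1 − r^i)/(1 − r^15).
P(10) = (1 − (3/2)^10) / (1 − (3/2)^15) = 8800/67849 ≈ 0.130.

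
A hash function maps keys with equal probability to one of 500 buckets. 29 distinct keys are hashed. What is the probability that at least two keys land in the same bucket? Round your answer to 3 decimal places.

0.563

It's easier to compute the probability that all 29 are distinct.
P(all distinct) = 500/500 · 499/500 · ··· · 472/500 ≈ 0.437.
So the probability of at least one match is 1 − 0.437 = 0.563.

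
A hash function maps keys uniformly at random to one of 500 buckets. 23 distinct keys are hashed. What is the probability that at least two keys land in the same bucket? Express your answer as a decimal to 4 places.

0.4018

It's easier to compute the probability that all 23 are distinct.
P(all distinct) = 500/500 · 499/500 · ··· · 478/500 ≈ 0.5982.
So the probability of at least one match is 1 − 0.5982 = 0.4018.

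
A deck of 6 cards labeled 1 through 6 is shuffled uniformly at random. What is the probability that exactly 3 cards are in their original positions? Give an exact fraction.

1/18

Choose which 3 of the 6 are fixed: C(6,3) = 20 ways.
The remaining 3 must have no fixed point: D(3) = 2.
P = 20·2/720 = 1/18.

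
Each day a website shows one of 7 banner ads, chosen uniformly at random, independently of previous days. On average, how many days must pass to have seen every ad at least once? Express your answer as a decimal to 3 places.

18.150

After i distinct types are collected, each trial gives a new one with probability (7−i)/7, so the expected wait for the next new type is 7/(7−i).
E = 7/7 + 7/6 + 7/5 + 7/4 + 7/3 + 7/2 + 7/1 = 363/20 ≈ 18.150.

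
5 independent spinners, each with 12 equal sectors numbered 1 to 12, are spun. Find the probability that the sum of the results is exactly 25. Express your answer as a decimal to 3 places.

There are 12^5 = 248832 equally likely outcomes.
The number of ordered 5-tuples from {1,…,12} summing to 25 is 8151.
P(sum = 25) = 8151/248832 = 2717/82944 ≈ 0.033.

0.033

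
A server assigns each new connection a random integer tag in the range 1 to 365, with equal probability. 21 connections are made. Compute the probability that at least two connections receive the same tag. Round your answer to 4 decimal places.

0.4437

It's easier to compute the probability that all 21 are distinct.
P(all distinct) = 365/365 · 364/365 · ··· · 345/365 ≈ 0.5563.
So the probability of at least one match is 1 − 0.5563 = 0.4437.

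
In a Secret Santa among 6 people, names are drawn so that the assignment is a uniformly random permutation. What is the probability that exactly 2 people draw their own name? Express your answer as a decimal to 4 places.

Choose which 2 of the 6 are fixed: C(6,2) = 15 ways.
The remaining 4 must have no fixed point: D(4) = 9.
P = 15·9/720 = 3/16 ≈ 0.1875.

0.1875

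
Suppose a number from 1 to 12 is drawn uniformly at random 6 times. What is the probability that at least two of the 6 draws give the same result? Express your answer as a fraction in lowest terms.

1343/1728

P(all 6 different) = 12/12 · 11/12 · ··· · 7/12 = 385/1728.
P(at least two equal) = 1 − 385/1728 = 1343/1728.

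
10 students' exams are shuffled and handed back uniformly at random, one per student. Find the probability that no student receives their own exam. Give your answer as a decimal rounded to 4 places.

0.3679

This is the derangement probability: permutations of 10 with no fixed point.
D(10) = 10! · (1 − 1/1! + 1/2! − ··· + (−1)^10/10!) = 1334961.
P = 1334961/3628800 = 16481/44800 ≈ 0.3679.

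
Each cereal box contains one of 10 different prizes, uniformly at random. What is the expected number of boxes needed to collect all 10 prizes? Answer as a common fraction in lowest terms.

After i distinct types are collected, each trial gives a new one with probability (10−i)/10, so the expected wait for the next new type is 10/(10−i).
E = 10/10 + 10/9 + 10/8 + 10/7 + 10/6 + 10/5 + 10/4 + 10/3 + 10/2 + 10/1 = 7381/252.

7381/252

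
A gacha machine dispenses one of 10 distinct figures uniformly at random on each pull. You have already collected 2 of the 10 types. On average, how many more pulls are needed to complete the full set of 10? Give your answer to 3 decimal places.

Starting from 2 distinct types, each trial gives a new one with probability (10−i)/10 when i types are held, so the wait for the next new type is 10/(10−i).
E = 10/8 + 10/7 + 10/6 + 10/5 + 10/4 + 10/3 + 10/2 + 10/1 = 761/28 ≈ 27.179.

27.179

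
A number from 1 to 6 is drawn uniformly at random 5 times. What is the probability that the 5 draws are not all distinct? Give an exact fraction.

P(all 5 different) = 6/6 · 5/6 · ··· · 2/6 = 5/54.
P(at least two equal) = 1 − 5/54 = 49/54.

49/54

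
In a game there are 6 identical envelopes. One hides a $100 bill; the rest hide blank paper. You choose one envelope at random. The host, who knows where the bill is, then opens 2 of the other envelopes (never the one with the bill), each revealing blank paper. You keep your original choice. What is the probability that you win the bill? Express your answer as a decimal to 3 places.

The host can always open 2 empty envelopes regardless of your choice, so the reveals give no information about your original envelope.
P(win by staying) = 1/6 ≈ 0.167.

0.167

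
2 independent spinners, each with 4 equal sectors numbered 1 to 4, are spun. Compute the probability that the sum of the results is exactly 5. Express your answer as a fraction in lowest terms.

There are 4^2 = 16 equally likely outcomes.
The number of ordered 2-tuples from {1,…,4} summing to 5 is 4.
P(sum = 5) = 4/16 = 1/4.

1/4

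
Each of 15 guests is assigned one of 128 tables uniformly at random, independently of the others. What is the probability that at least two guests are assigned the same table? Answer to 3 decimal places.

It's easier to compute the probability that all 15 are distinct.
P(all distinct) = 128/128 · 127/128 · ··· · 114/128 ≈ 0.426.
So the probability of at least one match is 1 − 0.426 = 0.574.

0.574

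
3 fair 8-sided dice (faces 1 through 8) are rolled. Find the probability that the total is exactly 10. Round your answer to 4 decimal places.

0.0703

There are 8^3 = 512 equally likely outcomes.
The number of ordered 3-tuples from {1,…,8} summing to 10 is 36.
P(sum = 10) = 36/512 = 9/128 ≈ 0.0703.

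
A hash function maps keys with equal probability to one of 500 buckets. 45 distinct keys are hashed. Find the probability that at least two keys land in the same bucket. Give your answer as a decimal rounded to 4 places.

0.8702

It's easier to compute the probability that all 45 are distinct.
P(all distinct) = 500/500 · 499/500 · ··· · 456/500 ≈ 0.1298.
So the probability of at least one match is 1 − 0.1298 = 0.8702.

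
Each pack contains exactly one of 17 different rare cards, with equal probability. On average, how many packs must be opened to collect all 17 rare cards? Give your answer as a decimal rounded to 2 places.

58.47

After i distinct types are collected, each trial gives a new one with probability (17−i)/17, so the expected wait for the next new type is 17/(17−i).
E = 17/17 + 17/16 + 17/15 + 17/14 + 17/13 + 17/12 + 17/11 + 17/10 + 17/9 + 17/8 + 17/7 + 17/6 + 17/5 + 17/4 + 17/3 + 17/2 + 17/1 = 42142223/720720 ≈ 58.47.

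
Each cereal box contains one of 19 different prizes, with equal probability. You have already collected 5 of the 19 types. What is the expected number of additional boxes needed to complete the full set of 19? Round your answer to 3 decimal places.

61.780

Starting from 5 distinct types, each trial gives a new one with probability (19−i)/19 when i types are held, so the wait for the next new type is 19/(19−i).
E = 19/14 + 19/13 + 19/12 + 19/11 + 19/10 + 19/9 + 19/8 + 19/7 + 19/6 + 19/5 + 19/4 + 19/3 + 19/2 + 19/1 = 22262927/360360 ≈ 61.780.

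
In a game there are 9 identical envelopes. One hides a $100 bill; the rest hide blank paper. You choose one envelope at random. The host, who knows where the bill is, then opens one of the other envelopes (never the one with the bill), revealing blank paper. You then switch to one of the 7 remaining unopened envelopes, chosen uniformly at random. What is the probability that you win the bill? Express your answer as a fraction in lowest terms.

Your original envelope holds the bill with probability 1/9, so the other 8 collectively hold it with probability 8/9.
The host can always find an empty envelope to open, so this doesn't change that 8/9; it is now spread over the 7 remaining unopened envelopes.
P(win by switching) = (8/9) · (1/7) = 8/63.

8/63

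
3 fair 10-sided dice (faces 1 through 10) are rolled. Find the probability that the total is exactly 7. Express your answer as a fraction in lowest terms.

3/200

There are 10^3 = 1000 equally likely outcomes.
The number of ordered 3-tuples from {1,…,10} summing to 7 is 15.
P(sum = 7) = 15/1000 = 3/200.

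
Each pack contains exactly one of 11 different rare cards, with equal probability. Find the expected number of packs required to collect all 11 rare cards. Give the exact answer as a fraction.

After i distinct types are collected, each trial gives a new one with probability (11−i)/11, so the expected wait for the next new type is 11/(11−i).
E = 11/11 + 11/10 + 11/9 + 11/8 + 11/7 + 11/6 + 11/5 + 11/4 + 11/3 + 11/2 + 11/1 = 83711/2520.

83711/2520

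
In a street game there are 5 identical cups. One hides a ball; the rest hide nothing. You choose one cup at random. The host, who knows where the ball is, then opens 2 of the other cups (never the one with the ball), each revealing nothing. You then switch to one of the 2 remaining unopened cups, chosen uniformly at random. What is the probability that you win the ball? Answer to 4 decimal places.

Your original cup holds the ball with probability 1/5, so the other 4 collectively hold it with probability 4/5.
The host can always find 2 empty cups to open, so the reveals don't change that 4/5; it is now spread over the 2 remaining unopened cups.
P(win by switching) = (4/5) · (1/2) = 2/5 ≈ 0.4000.

0.4000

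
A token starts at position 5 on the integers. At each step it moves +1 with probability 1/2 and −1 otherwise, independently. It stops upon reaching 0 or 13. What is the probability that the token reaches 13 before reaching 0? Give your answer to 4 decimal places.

With a fair step, P(i) = ½P(i−1) + ½P(i+1) with P(0)=0, P(13)=1 has the linear solution P(i) = i/13.
P(5) = 5/13 ≈ 0.3846.

0.3846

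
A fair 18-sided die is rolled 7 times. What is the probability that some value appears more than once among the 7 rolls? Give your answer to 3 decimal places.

P(all 7 different) = 18/18 · 17/18 · ··· · 12/18 ≈ 0.262.
P(at least two equal) = 1 − 0.262 = 0.738.

0.738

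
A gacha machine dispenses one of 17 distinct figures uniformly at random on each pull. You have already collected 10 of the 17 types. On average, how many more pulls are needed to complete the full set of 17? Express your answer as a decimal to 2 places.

Starting from 10 distinct types, each trial gives a new one with probability (17−i)/17 when i types are held, so the wait for the next new type is 17/(17−i).
E = 17/7 + 17/6 + 17/5 + 17/4 + 17/3 + 17/2 + 17/1 = 6171/140 ≈ 44.08.

44.08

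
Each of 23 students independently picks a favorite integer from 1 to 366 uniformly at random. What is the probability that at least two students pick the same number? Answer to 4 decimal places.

0.5063

It's easier to compute the probability that all 23 are distinct.
P(all distinct) = 366/366 · 365/366 · ··· · 344/366 ≈ 0.4937.
So the probability of at least one match is 1 − 0.4937 = 0.5063.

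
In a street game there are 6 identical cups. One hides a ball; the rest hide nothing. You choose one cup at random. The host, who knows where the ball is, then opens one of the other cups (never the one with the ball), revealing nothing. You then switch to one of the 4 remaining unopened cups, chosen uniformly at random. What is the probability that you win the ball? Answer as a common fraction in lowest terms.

5/24

Your original cup holds the ball with probability 1/6, so the other 5 collectively hold it with probability 5/6.
The host can always find an empty cup to open, so this doesn't change that 5/6; it is now spread over the 4 remaining unopened cups.
P(win by switching) = (5/6) · (1/4) = 5/24.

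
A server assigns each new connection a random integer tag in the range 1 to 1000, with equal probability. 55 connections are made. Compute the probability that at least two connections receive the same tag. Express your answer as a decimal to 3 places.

It's easier to compute the probability that all 55 are distinct.
P(all distinct) = 1000/1000 · 999/1000 · ··· · 946/1000 ≈ 0.220.
So the probability of at least one match is 1 − 0.220 = 0.780.

0.780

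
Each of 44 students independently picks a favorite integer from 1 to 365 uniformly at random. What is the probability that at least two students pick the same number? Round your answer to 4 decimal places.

It's easier to compute the probability that all 44 are distinct.
P(all distinct) = 365/365 · 364/365 · ··· · 322/365 ≈ 0.0671.
So the probability of at least one match is 1 − 0.0671 = 0.9329.

0.9329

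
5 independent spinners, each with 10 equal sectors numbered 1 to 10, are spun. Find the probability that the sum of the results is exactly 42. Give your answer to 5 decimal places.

There are 10^5 = 100000 equally likely outcomes.
The number of ordered 5-tuples from {1,…,10} summing to 42 is 495.
P(sum = 42) = 495/100000 = 99/20000 ≈ 0.00495.

0.00495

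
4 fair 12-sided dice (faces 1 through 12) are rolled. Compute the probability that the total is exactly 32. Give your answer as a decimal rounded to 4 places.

0.0400

There are 12^4 = 20736 equally likely outcomes.
The number of ordered 4-tuples from {1,…,12} summing to 32 is 829.
P(sum = 32) = 829/20736 ≈ 0.0400.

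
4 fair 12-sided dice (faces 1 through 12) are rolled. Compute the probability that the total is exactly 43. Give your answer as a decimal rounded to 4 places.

There are 12^4 = 20736 equally likely outcomes.
The number of ordered 4-tuples from {1,…,12} summing to 43 is 56.
P(sum = 43) = 56/20736 = 7/2592 ≈ 0.0027.

0.0027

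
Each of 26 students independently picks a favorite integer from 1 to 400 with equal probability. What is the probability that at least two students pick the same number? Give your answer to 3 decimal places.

0.564

It's easier to compute the probability that all 26 are distinct.
P(all distinct) = 400/400 · 399/400 · ··· · 375/400 ≈ 0.436.
So the probability of at least one match is 1 − 0.436 = 0.564.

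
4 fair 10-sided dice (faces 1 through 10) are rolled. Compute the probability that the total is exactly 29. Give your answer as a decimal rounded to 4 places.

0.0348

There are 10^4 = 10000 equally likely outcomes.
The number of ordered 4-tuples from {1,…,10} summing to 29 is 348.
P(sum = 29) = 348/10000 = 87/2500 ≈ 0.0348.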